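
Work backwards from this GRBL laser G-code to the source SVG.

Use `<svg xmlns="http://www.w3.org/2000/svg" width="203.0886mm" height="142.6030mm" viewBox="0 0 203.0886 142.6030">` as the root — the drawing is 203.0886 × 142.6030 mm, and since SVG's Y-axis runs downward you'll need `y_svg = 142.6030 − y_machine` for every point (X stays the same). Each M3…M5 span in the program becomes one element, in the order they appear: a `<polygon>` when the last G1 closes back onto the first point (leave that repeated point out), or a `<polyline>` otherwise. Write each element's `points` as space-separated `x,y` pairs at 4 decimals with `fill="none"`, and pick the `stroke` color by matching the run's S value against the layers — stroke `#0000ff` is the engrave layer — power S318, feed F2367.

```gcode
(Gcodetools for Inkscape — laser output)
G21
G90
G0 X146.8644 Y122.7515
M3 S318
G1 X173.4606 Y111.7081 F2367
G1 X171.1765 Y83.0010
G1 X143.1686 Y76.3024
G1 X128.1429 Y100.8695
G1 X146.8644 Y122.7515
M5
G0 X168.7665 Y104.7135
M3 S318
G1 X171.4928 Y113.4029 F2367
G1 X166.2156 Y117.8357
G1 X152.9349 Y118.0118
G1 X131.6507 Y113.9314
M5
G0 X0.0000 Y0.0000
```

<svg xmlns="http://www.w3.org/2000/svg" width="203.0886mm" height="142.6030mm" viewBox="0 0 203.0886 142.6030">
  <polygon points="146.8644,19.8515 173.4606,30.8949 171.1765,59.6020 143.1686,66.3006 128.1429,41.7335" fill="none" stroke="#0000ff"/>
  <polyline points="168.7665,37.8895 171.4928,29.2001 166.2156,24.7673 152.9349,24.5912 131.6507,28.6716" fill="none" stroke="#0000ff"/>
</svg>

Machine Y-up, SVG Y-down with viewBox height 142.6030, so y_svg = 142.6030 − y_machine; X carries over. Every run uses S318, so all elements get stroke `#0000ff` (engrave).

Run 1: The run returns to its start, so emit a `<polygon>` with points (Y-flipped): 146.8644,19.8515 173.4606,30.8949 171.1765,59.6020 143.1686,66.3006 128.1429,41.7335.

Run 2: The run is open, so emit a `<polyline>` with points (Y-flipped): 168.7665,37.8895 171.4928,29.2001 166.2156,24.7673 152.9349,24.5912 131.6507,28.6716.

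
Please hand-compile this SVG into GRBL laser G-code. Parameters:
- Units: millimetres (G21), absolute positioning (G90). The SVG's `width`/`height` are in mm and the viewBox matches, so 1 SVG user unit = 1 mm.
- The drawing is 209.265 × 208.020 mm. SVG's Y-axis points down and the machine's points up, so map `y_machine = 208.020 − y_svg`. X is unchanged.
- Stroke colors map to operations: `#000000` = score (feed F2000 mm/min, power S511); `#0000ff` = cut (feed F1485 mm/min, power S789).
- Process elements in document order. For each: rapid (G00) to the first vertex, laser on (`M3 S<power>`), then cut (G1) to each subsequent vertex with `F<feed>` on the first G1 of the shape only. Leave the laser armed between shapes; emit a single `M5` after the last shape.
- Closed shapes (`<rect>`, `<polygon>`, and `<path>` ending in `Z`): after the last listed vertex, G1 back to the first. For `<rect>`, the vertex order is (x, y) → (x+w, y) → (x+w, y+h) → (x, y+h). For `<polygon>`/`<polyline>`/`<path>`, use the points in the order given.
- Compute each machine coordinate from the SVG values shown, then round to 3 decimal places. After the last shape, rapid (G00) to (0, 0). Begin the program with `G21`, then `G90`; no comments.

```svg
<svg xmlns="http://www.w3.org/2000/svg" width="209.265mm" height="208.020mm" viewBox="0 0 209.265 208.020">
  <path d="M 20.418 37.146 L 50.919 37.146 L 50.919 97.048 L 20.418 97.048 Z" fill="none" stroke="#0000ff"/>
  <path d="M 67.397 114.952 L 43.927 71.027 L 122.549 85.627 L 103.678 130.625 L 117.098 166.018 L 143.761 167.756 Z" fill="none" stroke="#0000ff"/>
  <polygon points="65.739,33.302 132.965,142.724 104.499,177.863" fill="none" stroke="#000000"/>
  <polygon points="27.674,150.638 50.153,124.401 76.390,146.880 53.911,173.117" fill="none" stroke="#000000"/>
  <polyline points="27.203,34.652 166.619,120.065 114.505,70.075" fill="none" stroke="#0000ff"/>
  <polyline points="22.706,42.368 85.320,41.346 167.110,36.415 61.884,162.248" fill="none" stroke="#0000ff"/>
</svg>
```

1 u = 1 mm; y_m = 208.020 − y.

[1] `<path>` rectangle, #0000ff→cut S789 F1485: (20.418,170.874) → (50.919,170.874) → (50.919,110.972) → (20.418,110.972) → (20.418,170.874) (closed)

[2] `<path>` closed polygon, #0000ff→cut S789 F1485: (67.397,93.068) → (43.927,136.993) → (122.549,122.393) → (103.678,77.395) → (117.098,42.002) → (143.761,40.264) → (67.397,93.068) (closed)

[3] `<polygon>` closed polygon, #000000→score S511 F2000: (65.739,174.718) → (132.965,65.296) → (104.499,30.157) → (65.739,174.718) (closed)

[4] `<polygon>` regular polygon, #000000→score S511 F2000: (27.674,57.382) → (50.153,83.619) → (76.390,61.140) → (53.911,34.903) → (27.674,57.382) (closed)

[5] `<polyline>` open polyline, #0000ff→cut S789 F1485: (27.203,173.368) → (166.619,87.955) → (114.505,137.945)

[6] `<polyline>` open polyline, #0000ff→cut S789 F1485: (22.706,165.652) → (85.320,166.674) → (167.110,171.605) → (61.884,45.772)

G21
G90
G00 X20.418 Y170.874
M3 S789
G1 X50.919 Y170.874 F1485
G1 X50.919 Y110.972
G1 X20.418 Y110.972
G1 X20.418 Y170.874
G00 X67.397 Y93.068
M3 S789
G1 X43.927 Y136.993 F1485
G1 X122.549 Y122.393
G1 X103.678 Y77.395
G1 X117.098 Y42.002
G1 X143.761 Y40.264
G1 X67.397 Y93.068
G00 X65.739 Y174.718
M3 S511
G1 X132.965 Y65.296 F2000
G1 X104.499 Y30.157
G1 X65.739 Y174.718
G00 X27.674 Y57.382
M3 S511
G1 X50.153 Y83.619 F2000
G1 X76.390 Y61.140
G1 X53.911 Y34.903
G1 X27.674 Y57.382
G00 X27.203 Y173.368
M3 S789
G1 X166.619 Y87.955 F1485
G1 X114.505 Y137.945
G00 X22.706 Y165.652
M3 S789
G1 X85.320 Y166.674 F1485
G1 X167.110 Y171.605
G1 X61.884 Y45.772
M5
G00 X0.000 Y0.000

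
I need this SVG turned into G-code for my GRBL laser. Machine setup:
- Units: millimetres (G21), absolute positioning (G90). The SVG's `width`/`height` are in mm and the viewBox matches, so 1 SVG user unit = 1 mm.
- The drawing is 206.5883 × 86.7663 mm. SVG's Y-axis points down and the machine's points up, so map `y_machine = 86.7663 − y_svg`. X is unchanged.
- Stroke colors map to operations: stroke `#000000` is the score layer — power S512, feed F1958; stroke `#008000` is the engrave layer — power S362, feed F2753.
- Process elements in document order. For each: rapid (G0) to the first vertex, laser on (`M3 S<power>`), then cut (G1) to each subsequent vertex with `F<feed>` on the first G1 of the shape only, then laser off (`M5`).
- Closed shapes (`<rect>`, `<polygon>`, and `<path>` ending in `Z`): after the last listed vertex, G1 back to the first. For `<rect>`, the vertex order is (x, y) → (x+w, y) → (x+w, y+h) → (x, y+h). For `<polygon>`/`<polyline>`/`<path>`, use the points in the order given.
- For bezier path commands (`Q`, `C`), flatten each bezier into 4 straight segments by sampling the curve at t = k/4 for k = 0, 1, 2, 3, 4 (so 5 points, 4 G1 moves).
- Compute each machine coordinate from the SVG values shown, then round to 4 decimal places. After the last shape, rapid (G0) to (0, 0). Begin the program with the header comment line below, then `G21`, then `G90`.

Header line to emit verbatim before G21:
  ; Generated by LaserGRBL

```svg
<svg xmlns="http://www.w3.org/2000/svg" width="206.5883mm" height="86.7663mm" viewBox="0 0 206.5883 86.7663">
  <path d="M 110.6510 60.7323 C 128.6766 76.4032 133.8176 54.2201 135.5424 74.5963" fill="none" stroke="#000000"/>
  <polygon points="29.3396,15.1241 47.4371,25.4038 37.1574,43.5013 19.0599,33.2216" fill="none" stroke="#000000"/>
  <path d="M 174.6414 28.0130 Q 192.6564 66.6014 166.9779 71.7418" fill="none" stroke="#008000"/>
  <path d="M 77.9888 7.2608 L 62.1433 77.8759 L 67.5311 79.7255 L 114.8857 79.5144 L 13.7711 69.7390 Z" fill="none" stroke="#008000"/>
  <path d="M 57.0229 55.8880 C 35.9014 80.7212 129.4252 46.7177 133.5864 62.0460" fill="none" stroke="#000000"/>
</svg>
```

; Generated by LaserGRBL
G21
G90
G0 X110.6510 Y26.0340
M3 S512
G1 X121.9023 Y20.1220 F1958
G1 X129.2095 Y20.8665
G1 X133.4603 Y20.7287
G1 X135.5424 Y12.1700
M5
G0 X29.3396 Y71.6422
M3 S512
G1 X47.4371 Y61.3625 F1958
G1 X37.1574 Y43.2650
G1 X19.0599 Y53.5447
G1 X29.3396 Y71.6422
M5
G0 X174.6414 Y58.7533
M3 S362
G1 X180.9181 Y41.5496 F2753
G1 X181.7330 Y28.5269
G1 X177.0863 Y19.6852
G1 X166.9779 Y15.0245
M5
G0 X77.9888 Y79.5055
M3 S362
G1 X62.1433 Y8.8904 F2753
G1 X67.5311 Y7.0408
G1 X114.8857 Y7.2519
G1 X13.7711 Y17.0273
G1 X77.9888 Y79.5055
M5
G0 X57.0229 Y30.8783
M3 S512
G1 X59.4901 Y21.5951 F1958
G1 X85.8236 Y24.2350
G1 X116.8976 Y28.6569
G1 X133.5864 Y24.7203
M5
G0 X0.0000 Y0.0000

Since the viewBox matches the mm dimensions, user units are millimetres directly. The only transform is the Y-flip y_m = 86.7663 − y_svg.

Shape 1 is a cubic bezier drawn with `<path>`. Its stroke #000000 means score at S512, F1958. After flipping Y the toolpath is (110.6510,26.0340) → (121.9023,20.1220) → (129.2095,20.8665) → (133.4603,20.7287) → (135.5424,12.1700).

Shape 2 is a regular polygon drawn with `<polygon>`. Its stroke #000000 means score at S512, F1958. After flipping Y the toolpath is (29.3396,71.6422) → (47.4371,61.3625) → (37.1574,43.2650) → (19.0599,53.5447) → (29.3396,71.6422), returning to the start.

Shape 3 is a quadratic bezier drawn with `<path>`. Its stroke #008000 means engrave at S362, F2753. After flipping Y the toolpath is (174.6414,58.7533) → (180.9181,41.5496) → (181.7330,28.5269) → (177.0863,19.6852) → (166.9779,15.0245).

Shape 4 is a closed polygon drawn with `<path>`. Its stroke #008000 means engrave at S362, F2753. After flipping Y the toolpath is (77.9888,79.5055) → (62.1433,8.8904) → (67.5311,7.0408) → (114.8857,7.2519) → (13.7711,17.0273) → (77.9888,79.5055), returning to the start.

Shape 5 is a cubic bezier drawn with `<path>`. Its stroke #000000 means score at S512, F1958. After flipping Y the toolpath is (57.0229,30.8783) → (59.4901,21.5951) → (85.8236,24.2350) → (116.8976,28.6569) → (133.5864,24.7203).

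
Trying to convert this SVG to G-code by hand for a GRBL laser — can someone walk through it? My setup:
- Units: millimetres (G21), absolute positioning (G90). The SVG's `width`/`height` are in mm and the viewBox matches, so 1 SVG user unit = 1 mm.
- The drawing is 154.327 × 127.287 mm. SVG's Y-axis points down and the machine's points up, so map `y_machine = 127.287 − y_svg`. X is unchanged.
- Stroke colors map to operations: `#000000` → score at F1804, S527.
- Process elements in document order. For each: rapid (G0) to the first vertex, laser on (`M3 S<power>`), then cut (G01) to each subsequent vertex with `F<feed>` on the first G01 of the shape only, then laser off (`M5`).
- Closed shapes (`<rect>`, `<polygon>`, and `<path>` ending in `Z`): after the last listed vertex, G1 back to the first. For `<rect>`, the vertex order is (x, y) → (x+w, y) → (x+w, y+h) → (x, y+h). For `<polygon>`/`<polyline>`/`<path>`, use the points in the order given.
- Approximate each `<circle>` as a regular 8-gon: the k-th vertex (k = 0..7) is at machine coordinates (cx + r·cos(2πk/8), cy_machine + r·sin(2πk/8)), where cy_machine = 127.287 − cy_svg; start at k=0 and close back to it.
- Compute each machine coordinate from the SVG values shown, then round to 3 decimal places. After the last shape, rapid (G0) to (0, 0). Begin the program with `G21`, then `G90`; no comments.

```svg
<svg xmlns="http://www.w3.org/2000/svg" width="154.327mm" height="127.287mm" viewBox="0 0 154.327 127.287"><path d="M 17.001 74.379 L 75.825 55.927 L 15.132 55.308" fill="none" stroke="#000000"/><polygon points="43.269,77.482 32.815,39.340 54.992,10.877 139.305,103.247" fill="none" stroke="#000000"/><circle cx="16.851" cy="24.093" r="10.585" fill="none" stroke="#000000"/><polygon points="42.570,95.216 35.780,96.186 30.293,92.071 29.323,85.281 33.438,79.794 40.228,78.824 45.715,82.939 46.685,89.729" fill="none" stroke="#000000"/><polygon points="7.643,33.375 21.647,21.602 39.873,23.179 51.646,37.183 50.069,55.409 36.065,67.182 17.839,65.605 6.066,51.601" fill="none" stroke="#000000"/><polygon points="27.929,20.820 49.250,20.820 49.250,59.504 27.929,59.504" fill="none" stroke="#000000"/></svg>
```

G21
G90
G0 X17.001 Y52.908
M3 S527
G01 X75.825 Y71.360 F1804
G01 X15.132 Y71.979
M5
G0 X43.269 Y49.805
M3 S527
G01 X32.815 Y87.947 F1804
G01 X54.992 Y116.410
G01 X139.305 Y24.040
G01 X43.269 Y49.805
M5
G0 X27.436 Y103.194
M3 S527
G01 X24.336 Y110.679 F1804
G01 X16.851 Y113.779
G01 X9.366 Y110.679
G01 X6.266 Y103.194
G01 X9.366 Y95.709
G01 X16.851 Y92.609
G01 X24.336 Y95.709
G01 X27.436 Y103.194
M5
G0 X42.570 Y32.071
M3 S527
G01 X35.780 Y31.101 F1804
G01 X30.293 Y35.216
G01 X29.323 Y42.006
G01 X33.438 Y47.493
G01 X40.228 Y48.463
G01 X45.715 Y44.348
G01 X46.685 Y37.558
G01 X42.570 Y32.071
M5
G0 X7.643 Y93.912
M3 S527
G01 X21.647 Y105.685 F1804
G01 X39.873 Y104.108
G01 X51.646 Y90.104
G01 X50.069 Y71.878
G01 X36.065 Y60.105
G01 X17.839 Y61.682
G01 X6.066 Y75.686
G01 X7.643 Y93.912
M5
G0 X27.929 Y106.467
M3 S527
G01 X49.250 Y106.467 F1804
G01 X49.250 Y67.783
G01 X27.929 Y67.783
G01 X27.929 Y106.467
M5
G0 X0.000 Y0.000

1 u = 1 mm; y_m = 127.287 − y.

[1] `<path>` open polyline, #000000→score S527 F1804: (17.001,52.908) → (75.825,71.360) → (15.132,71.979)

[2] `<polygon>` closed polygon, #000000→score S527 F1804: (43.269,49.805) → (32.815,87.947) → (54.992,116.410) → (139.305,24.040) → (43.269,49.805) (closed)

[3] `<circle>` circle, #000000→score S527 F1804: (27.436,103.194) → (24.336,110.679) → (16.851,113.779) → (9.366,110.679) → (6.266,103.194) → (9.366,95.709) → (16.851,92.609) → (24.336,95.709) → (27.436,103.194) (closed)

[4] `<polygon>` regular polygon, #000000→score S527 F1804: (42.570,32.071) → (35.780,31.101) → (30.293,35.216) → (29.323,42.006) → (33.438,47.493) → (40.228,48.463) → (45.715,44.348) → (46.685,37.558) → (42.570,32.071) (closed)

[5] `<polygon>` regular polygon, #000000→score S527 F1804: (7.643,93.912) → (21.647,105.685) → (39.873,104.108) → (51.646,90.104) → (50.069,71.878) → (36.065,60.105) → (17.839,61.682) → (6.066,75.686) → (7.643,93.912) (closed)

[6] `<polygon>` rectangle, #000000→score S527 F1804: (27.929,106.467) → (49.250,106.467) → (49.250,67.783) → (27.929,67.783) → (27.929,106.467) (closed)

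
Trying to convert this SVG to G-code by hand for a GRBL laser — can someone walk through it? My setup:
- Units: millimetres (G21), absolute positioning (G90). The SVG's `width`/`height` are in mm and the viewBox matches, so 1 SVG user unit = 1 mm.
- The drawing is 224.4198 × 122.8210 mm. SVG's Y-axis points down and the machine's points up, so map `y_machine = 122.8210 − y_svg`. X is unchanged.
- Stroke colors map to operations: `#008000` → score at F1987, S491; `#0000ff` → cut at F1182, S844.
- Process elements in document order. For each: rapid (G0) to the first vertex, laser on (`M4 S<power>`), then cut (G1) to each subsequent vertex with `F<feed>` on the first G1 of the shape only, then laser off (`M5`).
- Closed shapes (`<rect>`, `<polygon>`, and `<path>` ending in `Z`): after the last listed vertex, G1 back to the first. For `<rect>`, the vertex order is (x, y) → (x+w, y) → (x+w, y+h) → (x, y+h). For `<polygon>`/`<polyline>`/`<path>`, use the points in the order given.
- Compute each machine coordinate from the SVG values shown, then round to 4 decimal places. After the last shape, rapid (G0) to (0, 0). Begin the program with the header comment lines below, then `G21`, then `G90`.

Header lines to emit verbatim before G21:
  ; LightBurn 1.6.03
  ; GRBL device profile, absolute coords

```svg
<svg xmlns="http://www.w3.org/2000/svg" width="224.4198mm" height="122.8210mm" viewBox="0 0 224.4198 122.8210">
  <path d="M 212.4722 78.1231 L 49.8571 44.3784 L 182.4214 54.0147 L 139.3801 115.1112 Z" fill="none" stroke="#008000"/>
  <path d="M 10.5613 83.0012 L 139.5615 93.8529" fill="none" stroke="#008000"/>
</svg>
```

viewBox `0 0 224.4198 122.8210` with mm width/height → 1 unit = 1 mm. Flip: y_m = 122.8210 − y_svg.

**Shape 1** — `<path>` closed polygon, stroke `#008000` → score (S491, F1987). Machine vertices: (212.4722,44.6979) → (49.8571,78.4426) → (182.4214,68.8063) → (139.3801,7.7098) → (212.4722,44.6979). Closed: final G1 returns to the first vertex.

**Shape 2** — `<path>` line segment, stroke `#008000` → score (S491, F1987). Machine vertices: (10.5613,39.8198) → (139.5615,28.9681). Open path.

; LightBurn 1.6.03
; GRBL device profile, absolute coords
G21
G90
G0 X212.4722 Y44.6979
M4 S491
G1 X49.8571 Y78.4426 F1987
G1 X182.4214 Y68.8063
G1 X139.3801 Y7.7098
G1 X212.4722 Y44.6979
M5
G0 X10.5613 Y39.8198
M4 S491
G1 X139.5615 Y28.9681 F1987
M5
G0 X0.0000 Y0.0000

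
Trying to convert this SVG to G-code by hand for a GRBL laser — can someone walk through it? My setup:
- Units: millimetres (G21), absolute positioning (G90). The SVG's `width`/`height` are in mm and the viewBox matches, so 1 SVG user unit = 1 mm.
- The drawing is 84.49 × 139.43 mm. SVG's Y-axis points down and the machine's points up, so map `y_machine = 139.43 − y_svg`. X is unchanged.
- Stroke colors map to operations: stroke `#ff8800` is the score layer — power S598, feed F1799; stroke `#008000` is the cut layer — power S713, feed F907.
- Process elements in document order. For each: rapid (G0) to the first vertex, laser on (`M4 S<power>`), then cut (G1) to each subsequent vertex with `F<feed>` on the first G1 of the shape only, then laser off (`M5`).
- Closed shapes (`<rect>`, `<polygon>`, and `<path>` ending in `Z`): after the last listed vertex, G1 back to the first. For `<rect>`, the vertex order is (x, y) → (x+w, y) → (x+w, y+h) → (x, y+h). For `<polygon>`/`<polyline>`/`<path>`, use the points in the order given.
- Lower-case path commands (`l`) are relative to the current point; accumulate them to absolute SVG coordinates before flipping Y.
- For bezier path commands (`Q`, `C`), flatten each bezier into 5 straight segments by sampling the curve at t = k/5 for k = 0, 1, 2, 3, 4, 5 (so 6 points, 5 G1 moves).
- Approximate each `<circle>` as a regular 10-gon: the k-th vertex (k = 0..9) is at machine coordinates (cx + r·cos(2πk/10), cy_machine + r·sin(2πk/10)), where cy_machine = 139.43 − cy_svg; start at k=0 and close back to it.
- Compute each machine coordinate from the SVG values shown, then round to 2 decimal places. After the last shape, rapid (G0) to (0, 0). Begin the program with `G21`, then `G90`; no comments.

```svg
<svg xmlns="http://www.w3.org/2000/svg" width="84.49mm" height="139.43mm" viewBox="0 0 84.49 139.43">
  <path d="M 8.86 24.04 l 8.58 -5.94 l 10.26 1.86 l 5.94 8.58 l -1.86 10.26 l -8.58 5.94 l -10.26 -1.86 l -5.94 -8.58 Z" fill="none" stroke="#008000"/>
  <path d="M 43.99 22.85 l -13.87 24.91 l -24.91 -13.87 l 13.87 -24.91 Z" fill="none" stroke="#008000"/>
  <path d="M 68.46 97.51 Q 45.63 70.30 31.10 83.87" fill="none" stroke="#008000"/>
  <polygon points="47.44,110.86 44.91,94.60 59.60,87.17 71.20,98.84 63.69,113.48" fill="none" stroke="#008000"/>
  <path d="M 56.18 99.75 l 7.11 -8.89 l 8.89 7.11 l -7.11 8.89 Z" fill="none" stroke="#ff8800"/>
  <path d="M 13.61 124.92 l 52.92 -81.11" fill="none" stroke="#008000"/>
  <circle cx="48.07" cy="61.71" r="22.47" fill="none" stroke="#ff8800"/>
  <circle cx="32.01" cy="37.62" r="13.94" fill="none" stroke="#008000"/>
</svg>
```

G21
G90
G0 X8.86 Y115.39
M4 S713
G1 X17.44 Y121.33 F907
G1 X27.70 Y119.47
G1 X33.64 Y110.89
G1 X31.78 Y100.63
G1 X23.20 Y94.69
G1 X12.94 Y96.55
G1 X7.00 Y105.13
G1 X8.86 Y115.39
M5
G0 X43.99 Y116.58
M4 S713
G1 X30.12 Y91.67 F907
G1 X5.21 Y105.54
G1 X19.08 Y130.45
G1 X43.99 Y116.58
M5
G0 X68.46 Y41.92
M4 S713
G1 X59.66 Y51.17 F907
G1 X51.52 Y57.16
G1 X44.05 Y59.89
G1 X37.24 Y59.36
G1 X31.10 Y55.56
M5
G0 X47.44 Y28.57
M4 S713
G1 X44.91 Y44.83 F907
G1 X59.60 Y52.26
G1 X71.20 Y40.59
G1 X63.69 Y25.95
G1 X47.44 Y28.57
M5
G0 X56.18 Y39.68
M4 S598
G1 X63.29 Y48.57 F1799
G1 X72.18 Y41.46
G1 X65.07 Y32.57
G1 X56.18 Y39.68
M5
G0 X13.61 Y14.51
M4 S713
G1 X66.53 Y95.62 F907
M5
G0 X70.54 Y77.72
M4 S598
G1 X66.25 Y90.93 F1799
G1 X55.01 Y99.09
G1 X41.13 Y99.09
G1 X29.89 Y90.93
G1 X25.60 Y77.72
G1 X29.89 Y64.51
G1 X41.13 Y56.35
G1 X55.01 Y56.35
G1 X66.25 Y64.51
G1 X70.54 Y77.72
M5
G0 X45.95 Y101.81
M4 S713
G1 X43.29 Y110.00 F907
G1 X36.32 Y115.07
G1 X27.70 Y115.07
G1 X20.73 Y110.00
G1 X18.07 Y101.81
G1 X20.73 Y93.62
G1 X27.70 Y88.55
G1 X36.32 Y88.55
G1 X43.29 Y93.62
G1 X45.95 Y101.81
M5
G0 X0.00 Y0.00

Since the viewBox matches the mm dimensions, user units are millimetres directly. The only transform is the Y-flip y_m = 139.43 − y_svg.

Shape 1 is a regular polygon drawn with `<path>`. Its stroke #008000 means cut at S713, F907. After flipping Y the toolpath is (8.86,115.39) → (17.44,121.33) → (27.70,119.47) → (33.64,110.89) → (31.78,100.63) → (23.20,94.69) → (12.94,96.55) → (7.00,105.13) → (8.86,115.39), returning to the start.

Shape 2 is a regular polygon drawn with `<path>`. Its stroke #008000 means cut at S713, F907. After flipping Y the toolpath is (43.99,116.58) → (30.12,91.67) → (5.21,105.54) → (19.08,130.45) → (43.99,116.58), returning to the start.

Shape 3 is a quadratic bezier drawn with `<path>`. Its stroke #008000 means cut at S713, F907. After flipping Y the toolpath is (68.46,41.92) → (59.66,51.17) → (51.52,57.16) → (44.05,59.89) → (37.24,59.36) → (31.10,55.56).

Shape 4 is a regular polygon drawn with `<polygon>`. Its stroke #008000 means cut at S713, F907. After flipping Y the toolpath is (47.44,28.57) → (44.91,44.83) → (59.60,52.26) → (71.20,40.59) → (63.69,25.95) → (47.44,28.57), returning to the start.

Shape 5 is a regular polygon drawn with `<path>`. Its stroke #ff8800 means score at S598, F1799. After flipping Y the toolpath is (56.18,39.68) → (63.29,48.57) → (72.18,41.46) → (65.07,32.57) → (56.18,39.68), returning to the start.

Shape 6 is a line segment drawn with `<path>`. Its stroke #008000 means cut at S713, F907. After flipping Y the toolpath is (13.61,14.51) → (66.53,95.62).

Shape 7 is a circle drawn with `<circle>`. Its stroke #ff8800 means score at S598, F1799. After flipping Y the toolpath is (70.54,77.72) → (66.25,90.93) → (55.01,99.09) → (41.13,99.09) → (29.89,90.93) → (25.60,77.72) → (29.89,64.51) → (41.13,56.35) → (55.01,56.35) → (66.25,64.51) → (70.54,77.72), returning to the start.

Shape 8 is a circle drawn with `<circle>`. Its stroke #008000 means cut at S713, F907. After flipping Y the toolpath is (45.95,101.81) → (43.29,110.00) → (36.32,115.07) → (27.70,115.07) → (20.73,110.00) → (18.07,101.81) → (20.73,93.62) → (27.70,88.55) → (36.32,88.55) → (43.29,93.62) → (45.95,101.81), returning to the start.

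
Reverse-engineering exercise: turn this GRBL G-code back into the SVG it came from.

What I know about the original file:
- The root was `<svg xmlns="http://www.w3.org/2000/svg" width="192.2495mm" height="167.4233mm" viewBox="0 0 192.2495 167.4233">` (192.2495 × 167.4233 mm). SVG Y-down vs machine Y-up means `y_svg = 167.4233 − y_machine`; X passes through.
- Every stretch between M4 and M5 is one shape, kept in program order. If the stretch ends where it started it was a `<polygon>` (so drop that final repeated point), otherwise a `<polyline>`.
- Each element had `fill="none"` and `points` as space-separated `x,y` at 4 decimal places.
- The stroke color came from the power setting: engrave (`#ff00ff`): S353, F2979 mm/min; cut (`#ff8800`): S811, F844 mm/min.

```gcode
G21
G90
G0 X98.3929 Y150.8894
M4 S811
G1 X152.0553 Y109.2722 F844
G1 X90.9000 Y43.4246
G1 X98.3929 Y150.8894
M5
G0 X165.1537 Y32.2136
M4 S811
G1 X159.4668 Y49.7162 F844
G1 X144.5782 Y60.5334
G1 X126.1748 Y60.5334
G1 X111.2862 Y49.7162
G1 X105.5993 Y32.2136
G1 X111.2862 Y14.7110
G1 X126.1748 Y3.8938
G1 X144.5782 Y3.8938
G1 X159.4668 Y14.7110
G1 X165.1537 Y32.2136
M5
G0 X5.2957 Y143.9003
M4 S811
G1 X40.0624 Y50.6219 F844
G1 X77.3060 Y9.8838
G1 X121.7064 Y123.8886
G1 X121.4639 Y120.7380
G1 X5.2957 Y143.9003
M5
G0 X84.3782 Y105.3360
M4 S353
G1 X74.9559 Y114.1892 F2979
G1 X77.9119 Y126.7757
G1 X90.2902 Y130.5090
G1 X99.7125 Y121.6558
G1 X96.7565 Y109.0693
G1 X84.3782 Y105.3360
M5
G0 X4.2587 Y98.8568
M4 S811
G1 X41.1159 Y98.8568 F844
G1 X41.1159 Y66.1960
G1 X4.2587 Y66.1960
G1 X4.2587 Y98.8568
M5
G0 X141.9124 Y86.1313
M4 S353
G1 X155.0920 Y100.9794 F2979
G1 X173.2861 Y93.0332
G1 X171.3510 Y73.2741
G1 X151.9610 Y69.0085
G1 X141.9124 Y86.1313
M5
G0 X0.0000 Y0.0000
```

<svg xmlns="http://www.w3.org/2000/svg" width="192.2495mm" height="167.4233mm" viewBox="0 0 192.2495 167.4233">
  <polygon points="98.3929,16.5339 152.0553,58.1511 90.9000,123.9987" fill="none" stroke="#ff8800"/>
  <polygon points="165.1537,135.2097 159.4668,117.7071 144.5782,106.8899 126.1748,106.8899 111.2862,117.7071 105.5993,135.2097 111.2862,152.7123 126.1748,163.5295 144.5782,163.5295 159.4668,152.7123" fill="none" stroke="#ff8800"/>
  <polygon points="5.2957,23.5230 40.0624,116.8014 77.3060,157.5395 121.7064,43.5347 121.4639,46.6853" fill="none" stroke="#ff8800"/>
  <polygon points="84.3782,62.0873 74.9559,53.2341 77.9119,40.6476 90.2902,36.9143 99.7125,45.7675 96.7565,58.3540" fill="none" stroke="#ff00ff"/>
  <polygon points="4.2587,68.5665 41.1159,68.5665 41.1159,101.2273 4.2587,101.2273" fill="none" stroke="#ff8800"/>
  <polygon points="141.9124,81.2920 155.0920,66.4439 173.2861,74.3901 171.3510,94.1492 151.9610,98.4148" fill="none" stroke="#ff00ff"/>
</svg>

Machine Y-up, SVG Y-down with viewBox height 167.4233, so y_svg = 167.4233 − y_machine; X carries over.

Run 1: power S811 maps to stroke `#ff8800` (cut). The run returns to its start, so emit a `<polygon>` with points (Y-flipped): 98.3929,16.5339 152.0553,58.1511 90.9000,123.9987.

Run 2: the run's S811 means `#ff8800` (cut). The run returns to its start, so emit a `<polygon>` with points (Y-flipped): 165.1537,135.2097 159.4668,117.7071 144.5782,106.8899 126.1748,106.8899 111.2862,117.7071 105.5993,135.2097 111.2862,152.7123 126.1748,163.5295 144.5782,163.5295 159.4668,152.7123.

Run 3: the run's S811 means `#ff8800` (cut). The run returns to its start, so emit a `<polygon>` with points (Y-flipped): 5.2957,23.5230 40.0624,116.8014 77.3060,157.5395 121.7064,43.5347 121.4639,46.6853.

Run 4: S353 ⇒ engrave layer `#ff00ff`. The run returns to its start, so emit a `<polygon>` with points (Y-flipped): 84.3782,62.0873 74.9559,53.2341 77.9119,40.6476 90.2902,36.9143 99.7125,45.7675 96.7565,58.3540.

Run 5: the run's S811 means `#ff8800` (cut). The run returns to its start, so emit a `<polygon>` with points (Y-flipped): 4.2587,68.5665 41.1159,68.5665 41.1159,101.2273 4.2587,101.2273.

Run 6: the run's S353 means `#ff00ff` (engrave). The run returns to its start, so emit a `<polygon>` with points (Y-flipped): 141.9124,81.2920 155.0920,66.4439 173.2861,74.3901 171.3510,94.1492 151.9610,98.4148.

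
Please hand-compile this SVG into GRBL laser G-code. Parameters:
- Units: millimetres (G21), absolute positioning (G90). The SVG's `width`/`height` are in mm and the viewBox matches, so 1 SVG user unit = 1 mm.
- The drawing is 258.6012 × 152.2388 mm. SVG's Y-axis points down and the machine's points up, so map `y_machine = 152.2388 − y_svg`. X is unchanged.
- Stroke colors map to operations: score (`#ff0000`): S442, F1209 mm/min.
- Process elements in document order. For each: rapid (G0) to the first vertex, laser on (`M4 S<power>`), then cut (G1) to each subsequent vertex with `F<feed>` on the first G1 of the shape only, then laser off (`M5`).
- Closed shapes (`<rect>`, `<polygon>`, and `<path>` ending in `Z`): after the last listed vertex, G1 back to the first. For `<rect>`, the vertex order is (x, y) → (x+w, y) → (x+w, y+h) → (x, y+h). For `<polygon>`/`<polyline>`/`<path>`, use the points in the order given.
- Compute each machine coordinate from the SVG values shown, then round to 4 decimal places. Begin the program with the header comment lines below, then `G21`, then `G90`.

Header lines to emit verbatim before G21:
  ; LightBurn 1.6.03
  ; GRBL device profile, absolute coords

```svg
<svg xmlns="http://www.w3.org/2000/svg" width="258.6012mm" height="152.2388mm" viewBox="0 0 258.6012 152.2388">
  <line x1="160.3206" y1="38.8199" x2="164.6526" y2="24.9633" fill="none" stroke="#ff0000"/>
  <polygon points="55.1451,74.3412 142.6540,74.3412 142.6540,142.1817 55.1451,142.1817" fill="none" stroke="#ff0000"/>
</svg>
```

; LightBurn 1.6.03
; GRBL device profile, absolute coords
G21
G90
G0 X160.3206 Y113.4189
M4 S442
G1 X164.6526 Y127.2755 F1209
M5
G0 X55.1451 Y77.8976
M4 S442
G1 X142.6540 Y77.8976 F1209
G1 X142.6540 Y10.0571
G1 X55.1451 Y10.0571
G1 X55.1451 Y77.8976
M5

Since the viewBox matches the mm dimensions, user units are millimetres directly. The only transform is the Y-flip y_m = 152.2388 − y_svg.

Shape 1 is a line segment drawn with `<line>`. Its stroke #ff0000 means score at S442, F1209. After flipping Y the toolpath is (160.3206,113.4189) → (164.6526,127.2755).

Shape 2 is a rectangle drawn with `<polygon>`. Its stroke #ff0000 means score at S442, F1209. After flipping Y the toolpath is (55.1451,77.8976) → (142.6540,77.8976) → (142.6540,10.0571) → (55.1451,10.0571) → (55.1451,77.8976), returning to the start.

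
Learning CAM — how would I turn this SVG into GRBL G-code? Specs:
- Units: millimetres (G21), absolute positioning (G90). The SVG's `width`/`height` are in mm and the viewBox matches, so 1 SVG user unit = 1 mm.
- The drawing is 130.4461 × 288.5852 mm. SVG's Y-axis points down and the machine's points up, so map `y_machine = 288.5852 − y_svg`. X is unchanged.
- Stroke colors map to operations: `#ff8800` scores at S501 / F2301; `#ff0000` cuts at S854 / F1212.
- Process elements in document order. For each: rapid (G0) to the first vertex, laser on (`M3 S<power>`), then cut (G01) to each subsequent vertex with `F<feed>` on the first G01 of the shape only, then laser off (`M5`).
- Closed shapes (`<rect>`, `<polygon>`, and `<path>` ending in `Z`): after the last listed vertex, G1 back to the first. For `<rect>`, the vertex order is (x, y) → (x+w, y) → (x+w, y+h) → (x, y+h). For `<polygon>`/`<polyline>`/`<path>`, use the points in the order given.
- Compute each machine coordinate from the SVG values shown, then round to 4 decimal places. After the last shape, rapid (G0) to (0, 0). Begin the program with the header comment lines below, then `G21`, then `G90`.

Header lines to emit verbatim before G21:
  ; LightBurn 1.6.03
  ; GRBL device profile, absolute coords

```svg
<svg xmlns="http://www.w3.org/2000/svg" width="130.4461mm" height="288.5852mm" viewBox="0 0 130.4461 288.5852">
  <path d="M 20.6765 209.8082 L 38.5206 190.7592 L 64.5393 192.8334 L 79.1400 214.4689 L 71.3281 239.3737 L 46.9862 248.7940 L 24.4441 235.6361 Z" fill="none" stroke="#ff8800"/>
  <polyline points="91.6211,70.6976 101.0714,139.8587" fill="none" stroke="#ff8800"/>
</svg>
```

viewBox `0 0 130.4461 288.5852` with mm width/height → 1 unit = 1 mm. Flip: y_m = 288.5852 − y_svg.

**Shape 1** — `<path>` regular polygon, stroke `#ff8800` → score (S501, F2301). Machine vertices: (20.6765,78.7770) → (38.5206,97.8260) → (64.5393,95.7518) → (79.1400,74.1163) → (71.3281,49.2115) → (46.9862,39.7912) → (24.4441,52.9491) → (20.6765,78.7770). Closed: final G1 returns to the first vertex.

**Shape 2** — `<polyline>` line segment, stroke `#ff8800` → score (S501, F2301). Machine vertices: (91.6211,217.8876) → (101.0714,148.7265). Open path.

; LightBurn 1.6.03
; GRBL device profile, absolute coords
G21
G90
G0 X20.6765 Y78.7770
M3 S501
G01 X38.5206 Y97.8260 F2301
G01 X64.5393 Y95.7518
G01 X79.1400 Y74.1163
G01 X71.3281 Y49.2115
G01 X46.9862 Y39.7912
G01 X24.4441 Y52.9491
G01 X20.6765 Y78.7770
M5
G0 X91.6211 Y217.8876
M3 S501
G01 X101.0714 Y148.7265 F2301
M5
G0 X0.0000 Y0.0000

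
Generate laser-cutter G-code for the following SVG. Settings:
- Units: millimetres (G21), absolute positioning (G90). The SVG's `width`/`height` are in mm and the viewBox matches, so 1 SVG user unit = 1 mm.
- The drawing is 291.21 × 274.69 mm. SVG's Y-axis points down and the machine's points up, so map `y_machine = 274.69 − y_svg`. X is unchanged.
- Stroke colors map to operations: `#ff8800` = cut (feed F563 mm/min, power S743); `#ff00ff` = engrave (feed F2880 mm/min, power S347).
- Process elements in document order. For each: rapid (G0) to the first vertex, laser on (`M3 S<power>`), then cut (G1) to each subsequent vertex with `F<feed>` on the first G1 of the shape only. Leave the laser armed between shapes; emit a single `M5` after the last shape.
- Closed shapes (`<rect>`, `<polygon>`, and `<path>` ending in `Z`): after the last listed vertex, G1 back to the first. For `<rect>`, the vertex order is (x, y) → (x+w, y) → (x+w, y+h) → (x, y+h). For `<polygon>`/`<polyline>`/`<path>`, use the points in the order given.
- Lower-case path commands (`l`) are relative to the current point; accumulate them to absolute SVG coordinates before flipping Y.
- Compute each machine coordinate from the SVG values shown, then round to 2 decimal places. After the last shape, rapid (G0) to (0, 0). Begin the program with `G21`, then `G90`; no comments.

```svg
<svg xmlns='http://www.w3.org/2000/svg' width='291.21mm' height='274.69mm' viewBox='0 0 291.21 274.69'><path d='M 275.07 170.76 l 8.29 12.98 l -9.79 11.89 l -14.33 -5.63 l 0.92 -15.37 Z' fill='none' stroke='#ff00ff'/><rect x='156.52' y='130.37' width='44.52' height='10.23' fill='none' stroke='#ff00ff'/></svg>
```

G21
G90
G0 X275.07 Y103.93
M3 S347
G1 X283.36 Y90.95 F2880
G1 X273.57 Y79.06
G1 X259.24 Y84.69
G1 X260.16 Y100.06
G1 X275.07 Y103.93
G0 X156.52 Y144.32
M3 S347
G1 X201.04 Y144.32 F2880
G1 X201.04 Y134.09
G1 X156.52 Y134.09
G1 X156.52 Y144.32
M5
G0 X0.00 Y0.00

1 u = 1 mm; y_m = 274.69 − y.

[1] `<path>` regular polygon, #ff00ff→engrave S347 F2880: (275.07,103.93) → (283.36,90.95) → (273.57,79.06) → (259.24,84.69) → (260.16,100.06) → (275.07,103.93) (closed)

[2] `<rect>` rectangle, #ff00ff→engrave S347 F2880: (156.52,144.32) → (201.04,144.32) → (201.04,134.09) → (156.52,134.09) → (156.52,144.32) (closed)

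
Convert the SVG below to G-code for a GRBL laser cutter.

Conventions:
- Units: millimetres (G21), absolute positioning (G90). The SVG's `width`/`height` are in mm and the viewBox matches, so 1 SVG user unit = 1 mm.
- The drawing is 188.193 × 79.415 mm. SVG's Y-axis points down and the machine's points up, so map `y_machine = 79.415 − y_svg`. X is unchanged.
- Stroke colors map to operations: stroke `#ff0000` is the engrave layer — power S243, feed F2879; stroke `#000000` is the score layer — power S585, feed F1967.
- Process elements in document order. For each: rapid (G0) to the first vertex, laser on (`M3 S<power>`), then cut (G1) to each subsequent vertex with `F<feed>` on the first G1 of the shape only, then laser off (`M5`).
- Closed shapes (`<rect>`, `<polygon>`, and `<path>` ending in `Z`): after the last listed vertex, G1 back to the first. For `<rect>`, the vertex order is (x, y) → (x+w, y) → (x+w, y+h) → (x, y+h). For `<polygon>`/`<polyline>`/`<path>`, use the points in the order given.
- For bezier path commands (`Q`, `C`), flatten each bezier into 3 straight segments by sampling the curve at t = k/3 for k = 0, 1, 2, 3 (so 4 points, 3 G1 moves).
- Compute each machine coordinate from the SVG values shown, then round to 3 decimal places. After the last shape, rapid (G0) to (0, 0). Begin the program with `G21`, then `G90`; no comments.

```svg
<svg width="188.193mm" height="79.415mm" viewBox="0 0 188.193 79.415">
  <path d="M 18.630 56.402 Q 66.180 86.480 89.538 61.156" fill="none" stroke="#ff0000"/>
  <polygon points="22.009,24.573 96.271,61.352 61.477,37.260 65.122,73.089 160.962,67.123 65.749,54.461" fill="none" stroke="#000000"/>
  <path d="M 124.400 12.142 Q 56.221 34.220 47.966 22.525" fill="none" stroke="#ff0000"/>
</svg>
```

G21
G90
G0 X18.630 Y23.013
M3 S243
G1 X47.642 Y9.117 F2879
G1 X71.278 Y7.532
G1 X89.538 Y18.259
M5
G0 X22.009 Y54.842
M3 S585
G1 X96.271 Y18.063 F1967
G1 X61.477 Y42.155
G1 X65.122 Y6.326
G1 X160.962 Y12.292
G1 X65.749 Y24.954
G1 X22.009 Y54.842
M5
G0 X124.400 Y67.273
M3 S243
G1 X85.606 Y56.307 F2879
G1 X60.128 Y52.846
G1 X47.966 Y56.890
M5
G0 X0.000 Y0.000

Since the viewBox matches the mm dimensions, user units are millimetres directly. The only transform is the Y-flip y_m = 79.415 − y_svg.

Shape 1 is a quadratic bezier drawn with `<path>`. Its stroke #ff0000 means engrave at S243, F2879. After flipping Y the toolpath is (18.630,23.013) → (47.642,9.117) → (71.278,7.532) → (89.538,18.259).

Shape 2 is a closed polygon drawn with `<polygon>`. Its stroke #000000 means score at S585, F1967. After flipping Y the toolpath is (22.009,54.842) → (96.271,18.063) → (61.477,42.155) → (65.122,6.326) → (160.962,12.292) → (65.749,24.954) → (22.009,54.842), returning to the start.

Shape 3 is a quadratic bezier drawn with `<path>`. Its stroke #ff0000 means engrave at S243, F2879. After flipping Y the toolpath is (124.400,67.273) → (85.606,56.307) → (60.128,52.846) → (47.966,56.890).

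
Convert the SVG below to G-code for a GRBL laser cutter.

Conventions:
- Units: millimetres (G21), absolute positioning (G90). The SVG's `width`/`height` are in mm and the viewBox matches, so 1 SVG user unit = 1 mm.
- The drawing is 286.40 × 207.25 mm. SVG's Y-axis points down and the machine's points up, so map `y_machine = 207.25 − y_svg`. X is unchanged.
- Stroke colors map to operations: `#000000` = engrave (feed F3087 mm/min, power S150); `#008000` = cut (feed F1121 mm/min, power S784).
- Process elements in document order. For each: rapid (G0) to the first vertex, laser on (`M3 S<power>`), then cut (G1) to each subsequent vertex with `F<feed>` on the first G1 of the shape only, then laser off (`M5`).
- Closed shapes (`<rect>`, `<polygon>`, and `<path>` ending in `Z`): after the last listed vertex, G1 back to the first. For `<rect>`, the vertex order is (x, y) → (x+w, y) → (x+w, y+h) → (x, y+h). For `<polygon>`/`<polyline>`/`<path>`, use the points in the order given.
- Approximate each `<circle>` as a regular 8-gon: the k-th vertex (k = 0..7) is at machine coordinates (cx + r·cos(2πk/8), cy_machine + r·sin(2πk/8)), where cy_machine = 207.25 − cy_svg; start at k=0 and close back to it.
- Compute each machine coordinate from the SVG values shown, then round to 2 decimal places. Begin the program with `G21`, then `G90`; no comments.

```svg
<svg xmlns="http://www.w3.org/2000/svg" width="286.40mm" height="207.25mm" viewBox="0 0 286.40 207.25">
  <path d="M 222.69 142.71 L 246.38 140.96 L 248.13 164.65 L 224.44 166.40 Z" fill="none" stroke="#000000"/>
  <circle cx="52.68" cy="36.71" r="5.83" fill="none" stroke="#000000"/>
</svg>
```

1 u = 1 mm; y_m = 207.25 − y.

[1] `<path>` regular polygon, #000000→engrave S150 F3087: (222.69,64.54) → (246.38,66.29) → (248.13,42.60) → (224.44,40.85) → (222.69,64.54) (closed)

[2] `<circle>` circle, #000000→engrave S150 F3087: (58.51,170.54) → (56.80,174.66) → (52.68,176.37) → (48.56,174.66) → (46.85,170.54) → (48.56,166.42) → (52.68,164.71) → (56.80,166.42) → (58.51,170.54) (closed)

G21
G90
G0 X222.69 Y64.54
M3 S150
G1 X246.38 Y66.29 F3087
G1 X248.13 Y42.60
G1 X224.44 Y40.85
G1 X222.69 Y64.54
M5
G0 X58.51 Y170.54
M3 S150
G1 X56.80 Y174.66 F3087
G1 X52.68 Y176.37
G1 X48.56 Y174.66
G1 X46.85 Y170.54
G1 X48.56 Y166.42
G1 X52.68 Y164.71
G1 X56.80 Y166.42
G1 X58.51 Y170.54
M5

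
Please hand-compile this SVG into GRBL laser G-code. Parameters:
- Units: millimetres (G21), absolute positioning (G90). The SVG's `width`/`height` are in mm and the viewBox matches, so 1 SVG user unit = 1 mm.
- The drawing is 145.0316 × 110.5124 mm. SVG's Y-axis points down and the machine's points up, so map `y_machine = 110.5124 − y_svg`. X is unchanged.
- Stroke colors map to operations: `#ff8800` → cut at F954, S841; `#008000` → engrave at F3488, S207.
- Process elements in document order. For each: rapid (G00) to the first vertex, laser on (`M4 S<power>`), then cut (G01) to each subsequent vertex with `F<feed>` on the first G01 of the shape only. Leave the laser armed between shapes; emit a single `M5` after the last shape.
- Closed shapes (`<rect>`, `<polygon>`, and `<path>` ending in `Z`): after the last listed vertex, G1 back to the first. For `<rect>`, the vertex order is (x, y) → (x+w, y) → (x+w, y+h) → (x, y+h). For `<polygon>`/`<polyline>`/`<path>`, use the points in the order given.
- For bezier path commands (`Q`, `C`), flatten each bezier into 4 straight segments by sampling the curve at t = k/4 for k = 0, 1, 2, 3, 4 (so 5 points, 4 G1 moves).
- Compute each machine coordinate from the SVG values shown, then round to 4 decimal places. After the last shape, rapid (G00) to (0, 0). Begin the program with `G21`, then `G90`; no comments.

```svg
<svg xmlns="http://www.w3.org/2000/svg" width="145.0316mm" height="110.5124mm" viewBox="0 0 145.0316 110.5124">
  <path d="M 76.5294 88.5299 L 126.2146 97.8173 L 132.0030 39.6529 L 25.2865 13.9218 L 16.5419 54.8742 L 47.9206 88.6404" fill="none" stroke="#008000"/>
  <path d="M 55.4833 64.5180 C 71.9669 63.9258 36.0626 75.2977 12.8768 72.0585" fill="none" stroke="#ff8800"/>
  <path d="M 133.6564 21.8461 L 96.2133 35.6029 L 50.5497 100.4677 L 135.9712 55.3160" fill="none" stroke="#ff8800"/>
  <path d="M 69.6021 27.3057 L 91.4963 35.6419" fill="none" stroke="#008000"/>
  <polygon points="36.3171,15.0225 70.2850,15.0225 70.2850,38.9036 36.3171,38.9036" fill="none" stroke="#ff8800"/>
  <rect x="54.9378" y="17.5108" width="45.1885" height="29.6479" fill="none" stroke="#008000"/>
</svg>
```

Since the viewBox matches the mm dimensions, user units are millimetres directly. The only transform is the Y-flip y_m = 110.5124 − y_svg.

Shape 1 is a open polyline drawn with `<path>`. Its stroke #008000 means engrave at S207, F3488. After flipping Y the toolpath is (76.5294,21.9825) → (126.2146,12.6951) → (132.0030,70.8595) → (25.2865,96.5906) → (16.5419,55.6382) → (47.9206,21.8720).

Shape 2 is a cubic bezier drawn with `<path>`. Its stroke #ff8800 means cut at S841, F954. After flipping Y the toolpath is (55.4833,45.9944) → (59.0406,44.6105) → (49.0561,41.2315) → (31.6336,38.3488) → (12.8768,38.4539).

Shape 3 is a open polyline drawn with `<path>`. Its stroke #ff8800 means cut at S841, F954. After flipping Y the toolpath is (133.6564,88.6663) → (96.2133,74.9095) → (50.5497,10.0447) → (135.9712,55.1964).

Shape 4 is a line segment drawn with `<path>`. Its stroke #008000 means engrave at S207, F3488. After flipping Y the toolpath is (69.6021,83.2067) → (91.4963,74.8705).

Shape 5 is a rectangle drawn with `<polygon>`. Its stroke #ff8800 means cut at S841, F954. After flipping Y the toolpath is (36.3171,95.4899) → (70.2850,95.4899) → (70.2850,71.6088) → (36.3171,71.6088) → (36.3171,95.4899), returning to the start.

Shape 6 is a rectangle drawn with `<rect>`. Its stroke #008000 means engrave at S207, F3488. After flipping Y the toolpath is (54.9378,93.0016) → (100.1263,93.0016) → (100.1263,63.3537) → (54.9378,63.3537) → (54.9378,93.0016), returning to the start.

G21
G90
G00 X76.5294 Y21.9825
M4 S207
G01 X126.2146 Y12.6951 F3488
G01 X132.0030 Y70.8595
G01 X25.2865 Y96.5906
G01 X16.5419 Y55.6382
G01 X47.9206 Y21.8720
G00 X55.4833 Y45.9944
M4 S841
G01 X59.0406 Y44.6105 F954
G01 X49.0561 Y41.2315
G01 X31.6336 Y38.3488
G01 X12.8768 Y38.4539
G00 X133.6564 Y88.6663
M4 S841
G01 X96.2133 Y74.9095 F954
G01 X50.5497 Y10.0447
G01 X135.9712 Y55.1964
G00 X69.6021 Y83.2067
M4 S207
G01 X91.4963 Y74.8705 F3488
G00 X36.3171 Y95.4899
M4 S841
G01 X70.2850 Y95.4899 F954
G01 X70.2850 Y71.6088
G01 X36.3171 Y71.6088
G01 X36.3171 Y95.4899
G00 X54.9378 Y93.0016
M4 S207
G01 X100.1263 Y93.0016 F3488
G01 X100.1263 Y63.3537
G01 X54.9378 Y63.3537
G01 X54.9378 Y93.0016
M5
G00 X0.0000 Y0.0000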